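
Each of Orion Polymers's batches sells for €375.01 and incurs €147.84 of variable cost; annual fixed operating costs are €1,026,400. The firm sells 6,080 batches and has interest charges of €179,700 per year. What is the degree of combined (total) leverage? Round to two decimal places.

Total contribution margin = 6,080 × €227.17 = €1,381,193.60.
Subtracting fixed costs: EBIT = €1,381,193.60 − €1,026,400 = €354,793.60. Interest = €179,700.00, so EBIT − I = €175,093.60.
DCL = contribution ÷ (EBIT − I) = €1,381,193.60 ÷ €175,093.60 = 7.8883.

7.89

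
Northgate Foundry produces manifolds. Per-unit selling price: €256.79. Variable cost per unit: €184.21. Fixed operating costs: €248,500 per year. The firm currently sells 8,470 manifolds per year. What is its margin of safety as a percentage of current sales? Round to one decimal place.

59.6%

Unit CM = price − variable cost = €256.79 − €184.21 = €72.58. Break-even units = €248,500 ÷ €72.58 = 3,423.81; break-even revenue = 3,423.81 × €256.79 = €879,199.71.
Actual sales revenue = 8,470 × €256.79 = €2,175,011.30.
Margin of safety = (€2,175,011.30 − €879,199.71) ÷ €2,175,011.30 = 59.6%.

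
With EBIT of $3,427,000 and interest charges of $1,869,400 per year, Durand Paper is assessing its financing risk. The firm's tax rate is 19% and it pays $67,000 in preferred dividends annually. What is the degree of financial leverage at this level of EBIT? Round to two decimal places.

2.32

Annual interest charges come to $1,869,400.00.
Pre-tax preferred-dividend burden = $67,000 ÷ (1 − 0.19) = $82,716.05.
DFL = EBIT ÷ [EBIT − I − D_p/(1−t)] = $3,427,000 ÷ [$3,427,000 − $1,869,400.00 − $82,716.05] = $3,427,000 ÷ $1,474,883.95 = 2.3236.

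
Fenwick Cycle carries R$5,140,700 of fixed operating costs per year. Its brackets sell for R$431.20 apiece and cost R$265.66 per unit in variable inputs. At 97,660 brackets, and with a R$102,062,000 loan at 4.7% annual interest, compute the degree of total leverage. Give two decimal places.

Contribution at this volume is 97,660 × R$165.54 = R$16,166,636.40.
Operating income = contribution − fixed costs = R$16,166,636.40 − R$5,140,700 = R$11,025,936.40. Interest = R$4,796,914.00.
DOL = R$16,166,636.40 ÷ R$11,025,936.40 = 1.4662; DFL = R$11,025,936.40 ÷ R$6,229,022.40 = 1.7701.
DCL = DOL × DFL = 1.4662 × 1.7701 = 2.5953.

2.60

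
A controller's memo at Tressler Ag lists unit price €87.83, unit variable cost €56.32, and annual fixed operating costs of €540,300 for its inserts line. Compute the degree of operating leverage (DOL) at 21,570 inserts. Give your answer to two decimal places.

Contribution at this volume is 21,570 × €31.51 = €679,670.70.
Subtracting fixed costs: EBIT = €679,670.70 − €540,300 = €139,370.70.
Degree of operating leverage = €679,670.70 / €139,370.70 = 4.8767.

4.88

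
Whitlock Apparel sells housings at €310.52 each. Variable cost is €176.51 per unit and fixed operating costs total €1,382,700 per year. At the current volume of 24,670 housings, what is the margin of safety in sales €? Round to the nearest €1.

€4,456,618

Unit CM = price − variable cost = €310.52 − €176.51 = €134.01. Break-even units = €1,382,700 ÷ €134.01 = 10,317.89; break-even revenue = 10,317.89 × €310.52 = €3,203,910.19.
Current sales = 24,670 × €310.52 = €7,660,528.40.
Margin of safety = €7,660,528.40 − €3,203,910.19 = €4,456,618.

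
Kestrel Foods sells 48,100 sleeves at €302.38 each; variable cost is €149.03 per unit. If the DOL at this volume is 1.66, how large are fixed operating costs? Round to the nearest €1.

At 48,100 units, contribution = 48,100 × €153.35 = €7,376,135.00.
Since DOL = CM ÷ EBIT, EBIT = €7,376,135.00 ÷ 1.66 = €4,443,454.82.
Fixed costs = CM − EBIT = €7,376,135.00 − €4,443,454.82 = €2,932,680.

€2,932,680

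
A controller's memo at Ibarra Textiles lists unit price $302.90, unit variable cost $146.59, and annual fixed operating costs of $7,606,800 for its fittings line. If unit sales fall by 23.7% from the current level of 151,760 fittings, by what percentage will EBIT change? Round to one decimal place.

-34.9%

At 151,760 units, contribution = 151,760 × $156.31 = $23,721,605.60.
Subtracting fixed costs: EBIT = $23,721,605.60 − $7,606,800 = $16,114,805.60.
Degree of operating leverage = $23,721,605.60 / $16,114,805.60 = 1.4720.
So EBIT moves 1.4720 × (-23.7%) = -34.9%.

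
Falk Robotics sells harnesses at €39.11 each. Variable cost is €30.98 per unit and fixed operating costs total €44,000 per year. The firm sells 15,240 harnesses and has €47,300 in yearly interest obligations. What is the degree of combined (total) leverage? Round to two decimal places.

Total contribution margin = 15,240 × €8.13 = €123,901.20.
Subtracting fixed costs: EBIT = €123,901.20 − €44,000 = €79,901.20. Interest = €47,300.00.
DOL = €123,901.20 ÷ €79,901.20 = 1.5507; DFL = €79,901.20 ÷ €32,601.20 = 2.4509.
Combined leverage = 1.5507 × 2.4509 = 3.8006.

3.80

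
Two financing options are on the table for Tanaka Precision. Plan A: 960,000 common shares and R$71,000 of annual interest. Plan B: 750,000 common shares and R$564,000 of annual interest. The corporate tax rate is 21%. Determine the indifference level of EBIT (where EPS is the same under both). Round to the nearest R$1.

R$2,324,714

At indifference, (EBIT − 71,000)(1 − t)/960,000 = (EBIT − 564,000)(1 − t)/750,000.
Cancelling (1 − t) and cross-multiplying: 750,000·(EBIT − 71,000) = 960,000·(EBIT − 564,000).
Solving, EBIT = (564,000·960,000 − 71,000·750,000) / (960,000 − 750,000) = 488,190,000,000 / 210,000 = 2,324,714.29.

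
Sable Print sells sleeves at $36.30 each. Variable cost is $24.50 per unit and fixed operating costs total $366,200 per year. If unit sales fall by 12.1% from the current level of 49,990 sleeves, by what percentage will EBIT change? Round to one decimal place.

-31.9%

Total contribution margin = 49,990 × $11.80 = $589,882.00.
EBIT = $589,882.00 − $366,200 = $223,682.00.
So DOL = total CM / EBIT = $589,882.00 / $223,682.00 = 2.6371.
Operating income changes by 2.6371 × -12.1% = -31.9%.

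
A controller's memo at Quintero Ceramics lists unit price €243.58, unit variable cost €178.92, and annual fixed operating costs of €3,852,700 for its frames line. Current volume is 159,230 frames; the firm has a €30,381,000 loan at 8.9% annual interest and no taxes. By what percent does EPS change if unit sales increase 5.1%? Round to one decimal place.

At 159,230 units, contribution = 159,230 × €64.66 = €10,295,811.80.
Subtracting fixed costs: EBIT = €10,295,811.80 − €3,852,700 = €6,443,111.80.
After interest of €2,703,909.00, pre-tax earnings = €3,739,202.80.
DCL = total CM / (EBIT − I) = €10,295,811.80 / €3,739,202.80 = 2.7535.
EPS therefore changes by 2.7535 × (+5.1%) = +14.0%.

+14.0%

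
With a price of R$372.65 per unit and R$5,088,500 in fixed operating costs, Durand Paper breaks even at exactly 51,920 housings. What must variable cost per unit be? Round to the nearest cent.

R$274.64

At break-even, FC = Q × (P − VC), so P − VC = R$5,088,500 ÷ 51,920 = R$98.0065.
Hence VC = price − CM = R$372.65 − R$98.0065 = R$274.64.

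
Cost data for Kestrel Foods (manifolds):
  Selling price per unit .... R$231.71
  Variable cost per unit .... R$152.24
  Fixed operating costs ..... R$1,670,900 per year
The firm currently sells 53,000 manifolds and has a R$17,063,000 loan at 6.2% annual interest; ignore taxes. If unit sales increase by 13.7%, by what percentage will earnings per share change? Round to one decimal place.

+38.9%

Contribution at this volume is 53,000 × R$79.47 = R$4,211,910.00.
Subtracting fixed costs: EBIT = R$4,211,910.00 − R$1,670,900 = R$2,541,010.00.
Interest = R$1,057,906.00, so EBIT − I = R$1,483,104.00.
Degree of combined leverage = contribution ÷ (EBIT − I) = R$4,211,910.00 ÷ R$1,483,104.00 = 2.8399.
EPS therefore changes by 2.8399 × (+13.7%) = +38.9%.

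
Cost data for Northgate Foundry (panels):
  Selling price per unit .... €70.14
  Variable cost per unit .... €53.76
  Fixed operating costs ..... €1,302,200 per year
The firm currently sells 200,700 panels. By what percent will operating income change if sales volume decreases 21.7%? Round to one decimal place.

Total contribution margin = 200,700 × €16.38 = €3,287,466.00.
Subtracting fixed costs: EBIT = €3,287,466.00 − €1,302,200 = €1,985,266.00.
So DOL = total CM / EBIT = €3,287,466.00 / €1,985,266.00 = 1.6559.
So EBIT moves 1.6559 × (-21.7%) = -35.9%.

-35.9%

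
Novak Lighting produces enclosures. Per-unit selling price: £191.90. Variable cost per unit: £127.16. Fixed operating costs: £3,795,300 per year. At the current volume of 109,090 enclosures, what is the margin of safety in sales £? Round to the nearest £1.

Unit CM = price − variable cost = £191.90 − £127.16 = £64.74. Break-even units = £3,795,300 ÷ £64.74 = 58,623.73; break-even revenue = 58,623.73 × £191.90 = £11,249,892.96.
Current sales = 109,090 × £191.90 = £20,934,371.00.
Margin of safety = £20,934,371.00 − £11,249,892.96 = £9,684,478.

£9,684,478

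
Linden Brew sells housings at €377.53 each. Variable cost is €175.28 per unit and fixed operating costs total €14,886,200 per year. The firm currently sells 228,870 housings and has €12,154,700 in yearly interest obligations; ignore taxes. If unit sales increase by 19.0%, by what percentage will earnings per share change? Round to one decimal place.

At 228,870 units, contribution = 228,870 × €202.25 = €46,288,957.50.
Operating income = contribution − fixed costs = €46,288,957.50 − €14,886,200 = €31,402,757.50.
Interest = €12,154,700.00, so EBIT − I = €19,248,057.50.
Degree of combined leverage = contribution ÷ (EBIT − I) = €46,288,957.50 ÷ €19,248,057.50 = 2.4049.
%ΔEPS = DCL × %ΔSales = 2.4049 × +19.0% = +45.7%.

+45.7%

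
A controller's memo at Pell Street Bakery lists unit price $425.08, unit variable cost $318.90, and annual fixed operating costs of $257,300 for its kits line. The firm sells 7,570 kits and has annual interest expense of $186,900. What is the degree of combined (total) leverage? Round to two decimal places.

2.24

Contribution at this volume is 7,570 × $106.18 = $803,782.60.
Subtracting fixed costs: EBIT = $803,782.60 − $257,300 = $546,482.60. Interest = $186,900.00, so EBIT − I = $359,582.60.
DCL = contribution ÷ (EBIT − I) = $803,782.60 ÷ $359,582.60 = 2.2353.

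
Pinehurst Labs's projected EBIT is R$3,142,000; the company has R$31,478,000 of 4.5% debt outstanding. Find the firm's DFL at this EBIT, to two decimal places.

1.82

Annual interest charges come to R$1,416,510.00.
DFL = EBIT ÷ (EBIT − I) = R$3,142,000 ÷ (R$3,142,000 − R$1,416,510.00) = R$3,142,000 ÷ R$1,725,490.00 = 1.8209.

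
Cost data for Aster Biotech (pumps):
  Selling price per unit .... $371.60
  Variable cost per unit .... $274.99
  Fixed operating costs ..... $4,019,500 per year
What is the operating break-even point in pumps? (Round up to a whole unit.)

Unit CM = price − variable cost = $371.60 − $274.99 = $96.61.
Units to break even: $4,019,500 ÷ $96.61 = 41,605.42, rounded up to 41,606.

41,606 pumps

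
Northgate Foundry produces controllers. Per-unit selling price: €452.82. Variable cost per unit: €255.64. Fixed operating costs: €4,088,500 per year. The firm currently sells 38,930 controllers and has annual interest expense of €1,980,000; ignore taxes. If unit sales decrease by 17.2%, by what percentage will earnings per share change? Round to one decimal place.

At 38,930 units, contribution = 38,930 × €197.18 = €7,676,217.40.
Operating income = contribution − fixed costs = €7,676,217.40 − €4,088,500 = €3,587,717.40.
After interest of €1,980,000.00, pre-tax earnings = €1,607,717.40.
Degree of combined leverage = contribution ÷ (EBIT − I) = €7,676,217.40 ÷ €1,607,717.40 = 4.7746.
%ΔEPS = DCL × %ΔSales = 4.7746 × -17.2% = -82.1%.

-82.1%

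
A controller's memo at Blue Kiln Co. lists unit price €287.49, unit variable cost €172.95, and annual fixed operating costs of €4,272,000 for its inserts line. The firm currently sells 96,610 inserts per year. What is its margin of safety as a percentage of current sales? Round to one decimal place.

61.4%

Unit CM = price − variable cost = €287.49 − €172.95 = €114.54. Break-even units = €4,272,000 ÷ €114.54 = 37,297.01; break-even revenue = 37,297.01 × €287.49 = €10,722,518.60.
Current sales = 96,610 × €287.49 = €27,774,408.90.
Margin of safety = (€27,774,408.90 − €10,722,518.60) ÷ €27,774,408.90 = 61.4%.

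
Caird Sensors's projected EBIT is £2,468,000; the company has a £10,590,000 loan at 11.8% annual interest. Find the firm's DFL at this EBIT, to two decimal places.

Annual interest charges come to £1,249,620.00.
DFL = EBIT ÷ (EBIT − I) = £2,468,000 ÷ (£2,468,000 − £1,249,620.00) = £2,468,000 ÷ £1,218,380.00 = 2.0256.

2.03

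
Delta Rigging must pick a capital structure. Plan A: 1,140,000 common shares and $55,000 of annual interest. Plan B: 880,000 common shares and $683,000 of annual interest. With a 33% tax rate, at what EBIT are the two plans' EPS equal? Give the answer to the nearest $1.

$2,808,538

At indifference, (EBIT − 55,000)(1 − t)/1,140,000 = (EBIT − 683,000)(1 − t)/880,000.
The (1 − t) factor cancels: (EBIT − 55,000) × 880,000 = (EBIT − 683,000) × 1,140,000.
EBIT × (1,140,000 − 880,000) = 683,000 × 1,140,000 − 55,000 × 880,000 = 730,220,000,000, so EBIT = 730,220,000,000 ÷ 260,000 = 2,808,538.46.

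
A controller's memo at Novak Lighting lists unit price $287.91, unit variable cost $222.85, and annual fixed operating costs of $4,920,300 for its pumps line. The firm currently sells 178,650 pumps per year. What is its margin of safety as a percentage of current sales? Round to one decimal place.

Unit CM = price − variable cost = $287.91 − $222.85 = $65.06. Break-even units = $4,920,300 ÷ $65.06 = 75,627.11; break-even revenue = 75,627.11 × $287.91 = $21,773,802.23.
Current sales = 178,650 × $287.91 = $51,435,121.50.
Margin of safety = ($51,435,121.50 − $21,773,802.23) ÷ $51,435,121.50 = 57.7%.

57.7%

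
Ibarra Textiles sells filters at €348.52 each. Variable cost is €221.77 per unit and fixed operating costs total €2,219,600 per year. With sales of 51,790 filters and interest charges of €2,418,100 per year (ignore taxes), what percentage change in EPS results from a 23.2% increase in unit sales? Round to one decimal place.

Total contribution margin = 51,790 × €126.75 = €6,564,382.50.
Subtracting fixed costs: EBIT = €6,564,382.50 − €2,219,600 = €4,344,782.50.
Interest = €2,418,100.00, so EBIT − I = €1,926,682.50.
Degree of combined leverage = contribution ÷ (EBIT − I) = €6,564,382.50 ÷ €1,926,682.50 = 3.4071.
EPS therefore changes by 3.4071 × (+23.2%) = +79.0%.

+79.0%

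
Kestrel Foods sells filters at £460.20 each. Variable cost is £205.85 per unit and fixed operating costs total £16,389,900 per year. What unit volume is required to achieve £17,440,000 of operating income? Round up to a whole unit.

133,006 filters

Each unit contributes £460.20 − £205.85 = £254.35.
Units = (FC + target) / CM = (£16,389,900 + £17,440,000) / £254.35 = 133,005.31, so 133,006 filters.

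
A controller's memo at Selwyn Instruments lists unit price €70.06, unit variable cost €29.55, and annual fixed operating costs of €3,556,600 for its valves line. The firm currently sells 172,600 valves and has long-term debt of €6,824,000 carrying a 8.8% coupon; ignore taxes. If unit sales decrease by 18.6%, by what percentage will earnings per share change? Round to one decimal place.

At 172,600 units, contribution = 172,600 × €40.51 = €6,992,026.00.
Operating income = contribution − fixed costs = €6,992,026.00 − €3,556,600 = €3,435,426.00.
Interest = €600,512.00, so EBIT − I = €2,834,914.00.
DCL = total CM / (EBIT − I) = €6,992,026.00 / €2,834,914.00 = 2.4664.
%ΔEPS = DCL × %ΔSales = 2.4664 × -18.6% = -45.9%.

-45.9%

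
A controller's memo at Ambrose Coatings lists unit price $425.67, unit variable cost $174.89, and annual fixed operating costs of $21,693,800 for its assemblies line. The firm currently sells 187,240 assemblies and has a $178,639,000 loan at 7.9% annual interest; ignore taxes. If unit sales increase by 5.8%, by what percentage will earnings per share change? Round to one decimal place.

+24.4%

Total contribution margin = 187,240 × $250.78 = $46,956,047.20.
Subtracting fixed costs: EBIT = $46,956,047.20 − $21,693,800 = $25,262,247.20.
Interest = $14,112,481.00, so EBIT − I = $11,149,766.20.
DCL = total CM / (EBIT − I) = $46,956,047.20 / $11,149,766.20 = 4.2114.
%ΔEPS = DCL × %ΔSales = 4.2114 × +5.8% = +24.4%.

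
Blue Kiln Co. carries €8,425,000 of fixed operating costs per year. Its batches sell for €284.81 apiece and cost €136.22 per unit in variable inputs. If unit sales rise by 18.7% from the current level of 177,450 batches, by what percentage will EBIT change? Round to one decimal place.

At 177,450 units, contribution = 177,450 × €148.59 = €26,367,295.50.
Operating income = contribution − fixed costs = €26,367,295.50 − €8,425,000 = €17,942,295.50.
Degree of operating leverage = €26,367,295.50 / €17,942,295.50 = 1.4696.
%ΔEBIT = DOL × %ΔSales = 1.4696 × +18.7% = +27.5%.

+27.5%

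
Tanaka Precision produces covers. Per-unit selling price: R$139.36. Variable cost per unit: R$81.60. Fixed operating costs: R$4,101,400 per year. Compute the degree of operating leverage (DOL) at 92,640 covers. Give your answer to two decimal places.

Total contribution margin = 92,640 × R$57.76 = R$5,350,886.40.
Operating income = contribution − fixed costs = R$5,350,886.40 − R$4,101,400 = R$1,249,486.40.
Degree of operating leverage = R$5,350,886.40 / R$1,249,486.40 = 4.2825.

4.28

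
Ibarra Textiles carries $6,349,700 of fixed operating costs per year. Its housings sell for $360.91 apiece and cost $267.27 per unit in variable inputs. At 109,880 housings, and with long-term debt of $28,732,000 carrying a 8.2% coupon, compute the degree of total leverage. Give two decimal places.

Total contribution margin = 109,880 × $93.64 = $10,289,163.20.
Subtracting fixed costs: EBIT = $10,289,163.20 − $6,349,700 = $3,939,463.20. Interest = $2,356,024.00, so EBIT − I = $1,583,439.20.
Degree of total leverage = total CM / (EBIT − interest) = $10,289,163.20 / $1,583,439.20 = 6.4980.

6.50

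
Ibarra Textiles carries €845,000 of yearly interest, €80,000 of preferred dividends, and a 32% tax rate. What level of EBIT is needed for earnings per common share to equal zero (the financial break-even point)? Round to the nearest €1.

Grossing the preferred dividend up to pre-tax terms: €80,000 / (1 − 0.32) = €117,647.06.
EPS = 0 when EBIT covers interest plus the pre-tax preferred burden: €845,000 + €117,647.06 = €962,647.06.

€962,647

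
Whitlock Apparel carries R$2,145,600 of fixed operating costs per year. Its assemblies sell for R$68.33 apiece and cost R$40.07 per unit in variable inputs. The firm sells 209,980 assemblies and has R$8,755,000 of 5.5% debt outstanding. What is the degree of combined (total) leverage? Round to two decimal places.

1.79

At 209,980 units, contribution = 209,980 × R$28.26 = R$5,934,034.80.
EBIT = R$5,934,034.80 − R$2,145,600 = R$3,788,434.80. Interest = R$481,525.00.
DOL = R$5,934,034.80 ÷ R$3,788,434.80 = 1.5664; DFL = R$3,788,434.80 ÷ R$3,306,909.80 = 1.1456.
DCL = DOL × DFL = 1.5664 × 1.1456 = 1.7945.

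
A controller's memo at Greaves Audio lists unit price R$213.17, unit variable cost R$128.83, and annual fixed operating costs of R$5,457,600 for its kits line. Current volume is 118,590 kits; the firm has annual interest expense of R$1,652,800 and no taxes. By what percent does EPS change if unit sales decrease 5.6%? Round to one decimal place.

-19.4%

At 118,590 units, contribution = 118,590 × R$84.34 = R$10,001,880.60.
EBIT = R$10,001,880.60 − R$5,457,600 = R$4,544,280.60.
Interest = R$1,652,800.00, so EBIT − I = R$2,891,480.60.
Degree of combined leverage = contribution ÷ (EBIT − I) = R$10,001,880.60 ÷ R$2,891,480.60 = 3.4591.
EPS therefore changes by 3.4591 × (-5.6%) = -19.4%.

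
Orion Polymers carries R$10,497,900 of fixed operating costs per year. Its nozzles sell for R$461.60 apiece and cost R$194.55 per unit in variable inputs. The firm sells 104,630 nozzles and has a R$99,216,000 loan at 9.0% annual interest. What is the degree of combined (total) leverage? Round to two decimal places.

Total contribution margin = 104,630 × R$267.05 = R$27,941,441.50.
Operating income = contribution − fixed costs = R$27,941,441.50 − R$10,497,900 = R$17,443,541.50. Interest = R$8,929,440.00.
DOL = R$27,941,441.50 ÷ R$17,443,541.50 = 1.6018; DFL = R$17,443,541.50 ÷ R$8,514,101.50 = 2.0488.
Combined leverage = 1.6018 × 2.0488 = 3.2818.

3.28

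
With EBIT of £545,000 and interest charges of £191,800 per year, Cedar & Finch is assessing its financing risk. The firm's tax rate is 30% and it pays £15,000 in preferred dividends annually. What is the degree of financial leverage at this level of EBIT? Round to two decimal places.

1.64

Annual interest charges come to £191,800.00.
Preferred dividends grossed up pre-tax: £15,000 / (1 − 0.30) = £21,428.57.
DFL = EBIT ÷ [EBIT − I − D_p/(1−t)] = £545,000 ÷ [£545,000 − £191,800.00 − £21,428.57] = £545,000 ÷ £331,771.43 = 1.6427.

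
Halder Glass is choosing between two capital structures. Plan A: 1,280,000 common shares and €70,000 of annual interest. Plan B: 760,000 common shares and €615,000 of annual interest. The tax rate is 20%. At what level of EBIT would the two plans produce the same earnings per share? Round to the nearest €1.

€1,411,538

At indifference, (EBIT − 70,000)(1 − t)/1,280,000 = (EBIT − 615,000)(1 − t)/760,000.
Cancelling (1 − t) and cross-multiplying: 760,000·(EBIT − 70,000) = 1,280,000·(EBIT − 615,000).
EBIT × (1,280,000 − 760,000) = 615,000 × 1,280,000 − 70,000 × 760,000 = 734,000,000,000, so EBIT = 734,000,000,000 ÷ 520,000 = 1,411,538.46.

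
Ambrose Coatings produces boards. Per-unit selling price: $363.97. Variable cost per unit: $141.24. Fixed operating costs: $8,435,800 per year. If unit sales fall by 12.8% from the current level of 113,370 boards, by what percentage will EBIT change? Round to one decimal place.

-19.2%

Total contribution margin = 113,370 × $222.73 = $25,250,900.10.
Operating income = contribution − fixed costs = $25,250,900.10 − $8,435,800 = $16,815,100.10.
So DOL = total CM / EBIT = $25,250,900.10 / $16,815,100.10 = 1.5017.
So EBIT moves 1.5017 × (-12.8%) = -19.2%.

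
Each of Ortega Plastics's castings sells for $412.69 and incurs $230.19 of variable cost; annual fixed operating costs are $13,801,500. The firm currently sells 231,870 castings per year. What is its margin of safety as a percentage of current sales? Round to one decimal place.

67.4%

Contribution margin per unit = $412.69 − $230.19 = $182.50. Break-even units = $13,801,500 ÷ $182.50 = 75,624.66; break-even revenue = 75,624.66 × $412.69 = $31,209,539.92.
Current sales = 231,870 × $412.69 = $95,690,430.30.
Margin of safety = ($95,690,430.30 − $31,209,539.92) ÷ $95,690,430.30 = 67.4%.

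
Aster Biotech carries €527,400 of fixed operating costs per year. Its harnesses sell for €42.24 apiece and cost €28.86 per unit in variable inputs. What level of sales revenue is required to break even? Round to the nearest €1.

CM per unit = €42.24 − €28.86 = €13.38; CM ratio = €13.38 / €42.24 = 0.3168.
Break-even sales = FC ÷ CM ratio = €527,400 × €42.24 / €13.38 = €1,664,976.

€1,664,976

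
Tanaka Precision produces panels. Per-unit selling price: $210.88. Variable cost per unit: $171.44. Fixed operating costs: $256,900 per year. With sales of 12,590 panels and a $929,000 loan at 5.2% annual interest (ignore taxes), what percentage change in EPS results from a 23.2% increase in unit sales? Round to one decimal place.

+60.2%

Total contribution margin = 12,590 × $39.44 = $496,549.60.
Subtracting fixed costs: EBIT = $496,549.60 − $256,900 = $239,649.60.
Interest = $48,308.00, so EBIT − I = $191,341.60.
DCL = total CM / (EBIT − I) = $496,549.60 / $191,341.60 = 2.5951.
EPS therefore changes by 2.5951 × (+23.2%) = +60.2%.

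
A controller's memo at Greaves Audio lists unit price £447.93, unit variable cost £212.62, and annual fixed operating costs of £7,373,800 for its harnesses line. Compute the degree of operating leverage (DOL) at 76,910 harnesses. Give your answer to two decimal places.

Total contribution margin = 76,910 × £235.31 = £18,097,692.10.
EBIT = £18,097,692.10 − £7,373,800 = £10,723,892.10.
DOL = contribution ÷ EBIT = £18,097,692.10 ÷ £10,723,892.10 = 1.6876.

1.69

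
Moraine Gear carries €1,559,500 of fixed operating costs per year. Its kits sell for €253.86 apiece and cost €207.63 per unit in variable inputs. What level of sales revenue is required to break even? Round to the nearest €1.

€8,563,588

CM per unit = €253.86 − €207.63 = €46.23; CM ratio = €46.23 / €253.86 = 0.1821.
Break-even revenue = fixed costs × price ÷ CM = €1,559,500 × €253.86 ÷ €46.23 = €8,563,588.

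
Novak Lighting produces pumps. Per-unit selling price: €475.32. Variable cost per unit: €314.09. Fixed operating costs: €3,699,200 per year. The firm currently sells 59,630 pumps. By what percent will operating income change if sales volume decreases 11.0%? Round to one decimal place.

-17.9%

Contribution at this volume is 59,630 × €161.23 = €9,614,144.90.
EBIT = €9,614,144.90 − €3,699,200 = €5,914,944.90.
Degree of operating leverage = €9,614,144.90 / €5,914,944.90 = 1.6254.
Operating income changes by 1.6254 × -11.0% = -17.9%.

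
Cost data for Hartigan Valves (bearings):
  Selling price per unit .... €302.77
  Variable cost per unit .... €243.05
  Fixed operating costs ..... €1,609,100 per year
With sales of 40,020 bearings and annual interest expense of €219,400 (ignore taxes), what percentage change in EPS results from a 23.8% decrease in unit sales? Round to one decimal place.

Total contribution margin = 40,020 × €59.72 = €2,389,994.40.
Subtracting fixed costs: EBIT = €2,389,994.40 − €1,609,100 = €780,894.40.
After interest of €219,400.00, pre-tax earnings = €561,494.40.
DCL = total CM / (EBIT − I) = €2,389,994.40 / €561,494.40 = 4.2565.
%ΔEPS = DCL × %ΔSales = 4.2565 × -23.8% = -101.3%.

-101.3%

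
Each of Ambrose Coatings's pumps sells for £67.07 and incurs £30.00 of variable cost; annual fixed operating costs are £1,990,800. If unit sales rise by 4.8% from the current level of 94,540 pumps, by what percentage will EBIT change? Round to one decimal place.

Contribution at this volume is 94,540 × £37.07 = £3,504,597.80.
Subtracting fixed costs: EBIT = £3,504,597.80 − £1,990,800 = £1,513,797.80.
Degree of operating leverage = £3,504,597.80 / £1,513,797.80 = 2.3151.
So EBIT moves 2.3151 × (+4.8%) = +11.1%.

+11.1%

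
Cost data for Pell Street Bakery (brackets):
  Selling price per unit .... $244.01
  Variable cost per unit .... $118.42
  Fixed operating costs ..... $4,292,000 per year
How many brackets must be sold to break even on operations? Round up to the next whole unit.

34,175 brackets

Contribution margin per unit = $244.01 − $118.42 = $125.59.
Break-even Q = $4,292,000 / $125.59 = 34,174.70 → 34,175 brackets.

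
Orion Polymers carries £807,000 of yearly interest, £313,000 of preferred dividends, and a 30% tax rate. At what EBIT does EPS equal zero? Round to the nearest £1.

£1,254,143

Grossing the preferred dividend up to pre-tax terms: £313,000 / (1 − 0.30) = £447,142.86.
EPS = 0 when EBIT covers interest plus the pre-tax preferred burden: £807,000 + £447,142.86 = £1,254,142.86.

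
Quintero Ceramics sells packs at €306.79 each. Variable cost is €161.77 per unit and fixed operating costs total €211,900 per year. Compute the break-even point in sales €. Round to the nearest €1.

CM per unit = €306.79 − €161.77 = €145.02; CM ratio = €145.02 / €306.79 = 0.4727.
Break-even revenue = fixed costs × price ÷ CM = €211,900 × €306.79 ÷ €145.02 = €448,275.

€448,275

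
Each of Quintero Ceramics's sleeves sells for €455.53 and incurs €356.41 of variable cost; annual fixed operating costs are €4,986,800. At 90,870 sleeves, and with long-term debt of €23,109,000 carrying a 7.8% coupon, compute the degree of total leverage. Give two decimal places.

4.06

Total contribution margin = 90,870 × €99.12 = €9,007,034.40.
Operating income = contribution − fixed costs = €9,007,034.40 − €4,986,800 = €4,020,234.40. Interest = €1,802,502.00.
DOL = €9,007,034.40 ÷ €4,020,234.40 = 2.2404; DFL = €4,020,234.40 ÷ €2,217,732.40 = 1.8128.
DCL = DOL × DFL = 2.2404 × 1.8128 = 4.0614.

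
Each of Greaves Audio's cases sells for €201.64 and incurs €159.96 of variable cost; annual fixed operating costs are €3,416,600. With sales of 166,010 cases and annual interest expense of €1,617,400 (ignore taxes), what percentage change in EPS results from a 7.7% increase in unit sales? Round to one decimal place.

+28.3%

Contribution at this volume is 166,010 × €41.68 = €6,919,296.80.
Operating income = contribution − fixed costs = €6,919,296.80 − €3,416,600 = €3,502,696.80.
Interest = €1,617,400.00, so EBIT − I = €1,885,296.80.
DCL = total CM / (EBIT − I) = €6,919,296.80 / €1,885,296.80 = 3.6701.
EPS therefore changes by 3.6701 × (+7.7%) = +28.3%.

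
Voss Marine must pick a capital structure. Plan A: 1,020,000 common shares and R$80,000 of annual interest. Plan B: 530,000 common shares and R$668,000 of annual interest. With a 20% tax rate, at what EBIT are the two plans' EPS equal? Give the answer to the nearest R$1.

At indifference, (EBIT − 80,000)(1 − t)/1,020,000 = (EBIT − 668,000)(1 − t)/530,000.
The (1 − t) factor cancels: (EBIT − 80,000) × 530,000 = (EBIT − 668,000) × 1,020,000.
Solving, EBIT = (668,000·1,020,000 − 80,000·530,000) / (1,020,000 − 530,000) = 638,960,000,000 / 490,000 = 1,304,000.00.

R$1,304,000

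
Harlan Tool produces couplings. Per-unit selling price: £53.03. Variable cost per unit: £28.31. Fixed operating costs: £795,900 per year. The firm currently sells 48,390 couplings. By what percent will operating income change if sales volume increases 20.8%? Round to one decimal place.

Total contribution margin = 48,390 × £24.72 = £1,196,200.80.
Subtracting fixed costs: EBIT = £1,196,200.80 − £795,900 = £400,300.80.
Degree of operating leverage = £1,196,200.80 / £400,300.80 = 2.9883.
Operating income changes by 2.9883 × +20.8% = +62.2%.

+62.2%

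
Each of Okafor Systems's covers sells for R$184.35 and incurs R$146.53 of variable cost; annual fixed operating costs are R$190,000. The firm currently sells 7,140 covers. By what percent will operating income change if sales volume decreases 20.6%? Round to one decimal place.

-69.5%

At 7,140 units, contribution = 7,140 × R$37.82 = R$270,034.80.
Operating income = contribution − fixed costs = R$270,034.80 − R$190,000 = R$80,034.80.
DOL = contribution ÷ EBIT = R$270,034.80 ÷ R$80,034.80 = 3.3740.
Operating income changes by 3.3740 × -20.6% = -69.5%.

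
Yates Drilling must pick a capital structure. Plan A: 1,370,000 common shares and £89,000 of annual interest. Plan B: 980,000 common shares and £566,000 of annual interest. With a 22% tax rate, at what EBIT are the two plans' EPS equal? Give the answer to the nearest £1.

£1,764,615

At indifference, (EBIT − 89,000)(1 − t)/1,370,000 = (EBIT − 566,000)(1 − t)/980,000.
The (1 − t) factor cancels: (EBIT − 89,000) × 980,000 = (EBIT − 566,000) × 1,370,000.
EBIT × (1,370,000 − 980,000) = 566,000 × 1,370,000 − 89,000 × 980,000 = 688,200,000,000, so EBIT = 688,200,000,000 ÷ 390,000 = 1,764,615.38.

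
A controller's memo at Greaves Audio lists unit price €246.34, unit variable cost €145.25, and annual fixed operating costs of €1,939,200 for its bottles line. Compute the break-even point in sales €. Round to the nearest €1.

Contribution margin per unit = €246.34 − €145.25 = €101.09, a CM ratio of €101.09 ÷ €246.34 = 0.4104.
Break-even revenue = fixed costs × price ÷ CM = €1,939,200 × €246.34 ÷ €101.09 = €4,725,517.

€4,725,517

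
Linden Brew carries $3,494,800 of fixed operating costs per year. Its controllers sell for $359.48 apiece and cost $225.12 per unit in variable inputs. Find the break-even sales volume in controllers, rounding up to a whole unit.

Each unit contributes $359.48 − $225.12 = $134.36.
Units to break even: $3,494,800 ÷ $134.36 = 26,010.72, rounded up to 26,011.

26,011 controllers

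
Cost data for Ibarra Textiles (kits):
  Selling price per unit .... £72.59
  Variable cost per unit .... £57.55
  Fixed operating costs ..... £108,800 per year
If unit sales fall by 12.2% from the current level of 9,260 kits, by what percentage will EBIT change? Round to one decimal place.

-55.8%

Total contribution margin = 9,260 × £15.04 = £139,270.40.
EBIT = £139,270.40 − £108,800 = £30,470.40.
Degree of operating leverage = £139,270.40 / £30,470.40 = 4.5707.
%ΔEBIT = DOL × %ΔSales = 4.5707 × -12.2% = -55.8%.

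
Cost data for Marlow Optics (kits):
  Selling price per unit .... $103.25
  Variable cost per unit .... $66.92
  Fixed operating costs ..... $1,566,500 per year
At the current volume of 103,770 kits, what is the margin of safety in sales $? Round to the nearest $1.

Unit CM = price − variable cost = $103.25 − $66.92 = $36.33. Break-even units = $1,566,500 ÷ $36.33 = 43,118.63; break-even revenue = 43,118.63 × $103.25 = $4,451,999.04.
Current sales = 103,770 × $103.25 = $10,714,252.50.
Margin of safety = $10,714,252.50 − $4,451,999.04 = $6,262,253.

$6,262,253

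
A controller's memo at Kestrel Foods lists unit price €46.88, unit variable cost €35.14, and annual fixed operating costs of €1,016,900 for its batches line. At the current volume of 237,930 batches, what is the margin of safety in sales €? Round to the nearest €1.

€7,093,488

Unit CM = price − variable cost = €46.88 − €35.14 = €11.74. Break-even units = €1,016,900 ÷ €11.74 = 86,618.40; break-even revenue = 86,618.40 × €46.88 = €4,060,670.53.
Current sales = 237,930 × €46.88 = €11,154,158.40.
Margin of safety = €11,154,158.40 − €4,060,670.53 = €7,093,488.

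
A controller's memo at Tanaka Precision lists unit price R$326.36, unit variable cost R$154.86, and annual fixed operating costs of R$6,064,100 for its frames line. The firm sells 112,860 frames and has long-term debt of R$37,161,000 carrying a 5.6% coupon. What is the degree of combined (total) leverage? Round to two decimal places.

At 112,860 units, contribution = 112,860 × R$171.50 = R$19,355,490.00.
Operating income = contribution − fixed costs = R$19,355,490.00 − R$6,064,100 = R$13,291,390.00. Interest = R$2,081,016.00.
DOL = R$19,355,490.00 ÷ R$13,291,390.00 = 1.4562; DFL = R$13,291,390.00 ÷ R$11,210,374.00 = 1.1856.
Combined leverage = 1.4562 × 1.1856 = 1.7265.

1.73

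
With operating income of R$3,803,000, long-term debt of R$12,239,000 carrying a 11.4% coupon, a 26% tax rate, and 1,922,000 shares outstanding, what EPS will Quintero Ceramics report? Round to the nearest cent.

R$0.93

Interest = R$1,395,246.00, so EBT = R$3,803,000 − R$1,395,246.00 = R$2,407,754.00.
Net income = R$2,407,754.00 × (1 − 0.26) = R$1,781,737.96.
EPS = R$1,781,737.96 ÷ 1,922,000 = R$0.93.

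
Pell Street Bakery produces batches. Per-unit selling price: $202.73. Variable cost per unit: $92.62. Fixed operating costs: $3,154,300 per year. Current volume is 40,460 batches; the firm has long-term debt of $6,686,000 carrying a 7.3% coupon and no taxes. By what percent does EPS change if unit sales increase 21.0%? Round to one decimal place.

+115.1%

Contribution at this volume is 40,460 × $110.11 = $4,455,050.60.
EBIT = $4,455,050.60 − $3,154,300 = $1,300,750.60.
Interest = $488,078.00, so EBIT − I = $812,672.60.
Degree of combined leverage = contribution ÷ (EBIT − I) = $4,455,050.60 ÷ $812,672.60 = 5.4820.
EPS therefore changes by 5.4820 × (+21.0%) = +115.1%.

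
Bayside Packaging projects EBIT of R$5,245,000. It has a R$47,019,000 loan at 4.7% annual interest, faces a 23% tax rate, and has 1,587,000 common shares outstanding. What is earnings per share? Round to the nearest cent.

Pre-tax income = R$5,245,000 − R$2,209,893.00 = R$3,035,107.00.
After tax at 23%: net income = R$3,035,107.00 × 0.77 = R$2,337,032.39.
EPS = R$2,337,032.39 ÷ 1,587,000 = R$1.47.

R$1.47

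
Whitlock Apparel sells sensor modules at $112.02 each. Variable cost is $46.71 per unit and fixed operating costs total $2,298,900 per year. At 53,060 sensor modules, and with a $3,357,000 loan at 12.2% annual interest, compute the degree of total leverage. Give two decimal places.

Total contribution margin = 53,060 × $65.31 = $3,465,348.60.
EBIT = $3,465,348.60 − $2,298,900 = $1,166,448.60. Interest = $409,554.00, so EBIT − I = $756,894.60.
Degree of total leverage = total CM / (EBIT − interest) = $3,465,348.60 / $756,894.60 = 4.5784.

4.58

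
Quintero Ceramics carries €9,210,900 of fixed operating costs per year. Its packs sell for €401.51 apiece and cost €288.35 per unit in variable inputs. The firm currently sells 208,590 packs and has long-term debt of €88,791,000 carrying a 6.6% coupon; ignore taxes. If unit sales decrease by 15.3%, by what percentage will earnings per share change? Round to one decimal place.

At 208,590 units, contribution = 208,590 × €113.16 = €23,604,044.40.
Subtracting fixed costs: EBIT = €23,604,044.40 − €9,210,900 = €14,393,144.40.
Interest = €5,860,206.00, so EBIT − I = €8,532,938.40.
DCL = total CM / (EBIT − I) = €23,604,044.40 / €8,532,938.40 = 2.7662.
EPS therefore changes by 2.7662 × (-15.3%) = -42.3%.

-42.3%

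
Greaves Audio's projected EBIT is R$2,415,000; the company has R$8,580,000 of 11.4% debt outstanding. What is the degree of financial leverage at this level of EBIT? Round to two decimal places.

Interest = R$978,120.00.
Degree of financial leverage = EBIT / (EBIT − interest) = R$2,415,000 / R$1,436,880.00 = 1.6807.

1.68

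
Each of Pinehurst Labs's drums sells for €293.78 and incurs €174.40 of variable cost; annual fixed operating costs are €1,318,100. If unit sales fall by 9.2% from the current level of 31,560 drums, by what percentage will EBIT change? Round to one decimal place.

-14.2%

Total contribution margin = 31,560 × €119.38 = €3,767,632.80.
Subtracting fixed costs: EBIT = €3,767,632.80 − €1,318,100 = €2,449,532.80.
Degree of operating leverage = €3,767,632.80 / €2,449,532.80 = 1.5381.
So EBIT moves 1.5381 × (-9.2%) = -14.2%.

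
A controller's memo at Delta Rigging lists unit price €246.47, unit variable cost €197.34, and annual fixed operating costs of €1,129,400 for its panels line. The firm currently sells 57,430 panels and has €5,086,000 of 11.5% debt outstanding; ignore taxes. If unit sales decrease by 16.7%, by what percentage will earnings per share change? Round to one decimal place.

-42.6%

Contribution at this volume is 57,430 × €49.13 = €2,821,535.90.
Operating income = contribution − fixed costs = €2,821,535.90 − €1,129,400 = €1,692,135.90.
After interest of €584,890.00, pre-tax earnings = €1,107,245.90.
DCL = total CM / (EBIT − I) = €2,821,535.90 / €1,107,245.90 = 2.5482.
%ΔEPS = DCL × %ΔSales = 2.5482 × -16.7% = -42.6%.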